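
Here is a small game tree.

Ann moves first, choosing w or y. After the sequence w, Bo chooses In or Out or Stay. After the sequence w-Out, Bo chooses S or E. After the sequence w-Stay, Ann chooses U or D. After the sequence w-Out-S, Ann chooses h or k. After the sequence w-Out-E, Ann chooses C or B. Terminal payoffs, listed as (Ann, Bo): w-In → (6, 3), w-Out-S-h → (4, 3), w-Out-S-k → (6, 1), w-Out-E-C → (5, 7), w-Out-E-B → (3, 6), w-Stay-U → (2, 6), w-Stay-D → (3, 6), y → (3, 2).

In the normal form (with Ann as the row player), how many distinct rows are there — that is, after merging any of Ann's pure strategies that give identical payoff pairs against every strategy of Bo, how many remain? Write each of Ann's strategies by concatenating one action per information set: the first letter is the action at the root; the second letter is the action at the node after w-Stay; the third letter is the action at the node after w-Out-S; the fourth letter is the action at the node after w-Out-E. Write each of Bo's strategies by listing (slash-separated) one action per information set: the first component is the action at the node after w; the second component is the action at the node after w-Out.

Ann has 16 pure strategies: wUhC, wUhB, wUkC, wUkB, wDhC, wDhB, wDkC, wDkB, yUhC, yUhB, yUkC, yUkB, yDhC, yDhB, yDkC, yDkB. Columns: In/S, In/E, Out/S, Out/E, Stay/S, Stay/E.
{wUhC} → row (6,3) (6,3) (4,3) (5,7) (2,6) (2,6)
{wUhB} → row (6,3) (6,3) (4,3) (3,6) (2,6) (2,6)
{wUkC} → row (6,3) (6,3) (6,1) (5,7) (2,6) (2,6)
{wUkB} → row (6,3) (6,3) (6,1) (3,6) (2,6) (2,6)
{wDhC} → row (6,3) (6,3) (4,3) (5,7) (3,6) (3,6)
{wDhB} → row (6,3) (6,3) (4,3) (3,6) (3,6) (3,6)
{wDkC} → row (6,3) (6,3) (6,1) (5,7) (3,6) (3,6)
{wDkB} → row (6,3) (6,3) (6,1) (3,6) (3,6) (3,6)
{yUhC, yUhB, yUkC, yUkB, yDhC, yDhB, yDkC, yDkB} → row (3,2) (3,2) (3,2) (3,2) (3,2) (3,2)
That's 9 distinct rows out of 16 strategies.

9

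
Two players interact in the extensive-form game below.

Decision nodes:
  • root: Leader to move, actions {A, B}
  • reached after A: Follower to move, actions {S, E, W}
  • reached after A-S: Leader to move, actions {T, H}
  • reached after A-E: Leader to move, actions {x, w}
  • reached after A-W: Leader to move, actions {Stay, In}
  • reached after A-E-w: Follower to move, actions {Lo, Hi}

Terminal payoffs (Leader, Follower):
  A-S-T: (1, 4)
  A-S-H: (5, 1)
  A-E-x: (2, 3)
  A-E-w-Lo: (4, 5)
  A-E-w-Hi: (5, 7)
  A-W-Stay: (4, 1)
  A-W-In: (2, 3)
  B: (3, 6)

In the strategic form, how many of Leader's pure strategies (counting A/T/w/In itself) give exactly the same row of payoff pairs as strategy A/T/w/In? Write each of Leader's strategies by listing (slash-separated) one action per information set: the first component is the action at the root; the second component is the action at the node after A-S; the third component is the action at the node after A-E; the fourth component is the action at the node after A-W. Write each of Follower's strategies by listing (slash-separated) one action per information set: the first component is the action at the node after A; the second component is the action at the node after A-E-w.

Row for A/T/w/In (columns S/Lo, S/Hi, E/Lo, E/Hi, W/Lo, W/Hi): (1,4) (1,4) (4,5) (5,7) (2,3) (2,3).
Every one of Leader's information sets is on the play path for some reply by Follower when Leader follows A/T/w/In.
Changing the action at any of them therefore changes at least one column, so only A/T/w/In itself gives this row.

1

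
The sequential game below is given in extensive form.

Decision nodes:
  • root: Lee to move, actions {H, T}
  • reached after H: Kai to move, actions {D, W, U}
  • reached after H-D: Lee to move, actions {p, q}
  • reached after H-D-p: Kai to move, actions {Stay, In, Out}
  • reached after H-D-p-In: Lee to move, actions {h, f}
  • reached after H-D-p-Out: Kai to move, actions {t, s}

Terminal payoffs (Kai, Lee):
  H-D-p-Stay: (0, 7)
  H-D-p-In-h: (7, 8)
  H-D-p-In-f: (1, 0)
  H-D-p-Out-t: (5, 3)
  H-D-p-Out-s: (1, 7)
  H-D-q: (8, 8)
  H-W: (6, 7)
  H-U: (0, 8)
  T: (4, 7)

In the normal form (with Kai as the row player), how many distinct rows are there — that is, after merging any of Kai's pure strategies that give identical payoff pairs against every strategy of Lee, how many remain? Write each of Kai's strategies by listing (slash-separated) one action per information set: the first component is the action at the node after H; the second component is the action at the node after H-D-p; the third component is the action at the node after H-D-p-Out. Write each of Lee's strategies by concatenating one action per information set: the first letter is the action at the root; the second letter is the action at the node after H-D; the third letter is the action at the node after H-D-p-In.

Kai has 18 pure strategies: D/Stay/t, D/Stay/s, D/In/t, D/In/s, D/Out/t, D/Out/s, W/Stay/t, W/Stay/s, W/In/t, W/In/s, W/Out/t, W/Out/s, U/Stay/t, U/Stay/s, U/In/t, U/In/s, U/Out/t, U/Out/s. Columns: Hph, Hpf, Hqh, Hqf, Tph, Tpf, Tqh, Tqf.
{D/Stay/t, D/Stay/s} → row (0,7) (0,7) (8,8) (8,8) (4,7) (4,7) (4,7) (4,7)
{D/In/t, D/In/s} → row (7,8) (1,0) (8,8) (8,8) (4,7) (4,7) (4,7) (4,7)
{D/Out/t} → row (5,3) (5,3) (8,8) (8,8) (4,7) (4,7) (4,7) (4,7)
{D/Out/s} → row (1,7) (1,7) (8,8) (8,8) (4,7) (4,7) (4,7) (4,7)
{W/Stay/t, W/Stay/s, W/In/t, W/In/s, W/Out/t, W/Out/s} → row (6,7) (6,7) (6,7) (6,7) (4,7) (4,7) (4,7) (4,7)
{U/Stay/t, U/Stay/s, U/In/t, U/In/s, U/Out/t, U/Out/s} → row (0,8) (0,8) (0,8) (0,8) (4,7) (4,7) (4,7) (4,7)
That's 6 distinct rows out of 18 strategies.

6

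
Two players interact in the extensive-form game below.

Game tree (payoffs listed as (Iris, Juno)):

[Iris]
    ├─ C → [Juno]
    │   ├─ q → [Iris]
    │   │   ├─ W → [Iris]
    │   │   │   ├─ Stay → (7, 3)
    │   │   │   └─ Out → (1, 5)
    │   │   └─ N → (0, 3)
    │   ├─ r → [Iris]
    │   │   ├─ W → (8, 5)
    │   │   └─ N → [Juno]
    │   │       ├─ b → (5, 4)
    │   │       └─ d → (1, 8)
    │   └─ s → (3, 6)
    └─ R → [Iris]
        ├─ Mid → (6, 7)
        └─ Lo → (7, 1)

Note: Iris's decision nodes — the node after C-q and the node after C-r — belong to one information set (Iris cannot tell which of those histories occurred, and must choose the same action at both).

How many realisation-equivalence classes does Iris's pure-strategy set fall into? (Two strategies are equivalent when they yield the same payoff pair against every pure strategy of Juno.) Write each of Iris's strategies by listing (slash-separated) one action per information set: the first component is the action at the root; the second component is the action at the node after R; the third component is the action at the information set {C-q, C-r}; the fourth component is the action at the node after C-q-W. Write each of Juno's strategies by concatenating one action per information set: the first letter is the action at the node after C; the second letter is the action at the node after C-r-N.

Iris has 16 pure strategies: C/Mid/W/Stay, C/Mid/W/Out, C/Mid/N/Stay, C/Mid/N/Out, C/Lo/W/Stay, C/Lo/W/Out, C/Lo/N/Stay, C/Lo/N/Out, R/Mid/W/Stay, R/Mid/W/Out, R/Mid/N/Stay, R/Mid/N/Out, R/Lo/W/Stay, R/Lo/W/Out, R/Lo/N/Stay, R/Lo/N/Out. Columns: qb, qd, rb, rd, sb, sd.
{C/Mid/W/Stay, C/Lo/W/Stay} → row (7,3) (7,3) (8,5) (8,5) (3,6) (3,6)
{C/Mid/W/Out, C/Lo/W/Out} → row (1,5) (1,5) (8,5) (8,5) (3,6) (3,6)
{C/Mid/N/Stay, C/Mid/N/Out, C/Lo/N/Stay, C/Lo/N/Out} → row (0,3) (0,3) (5,4) (1,8) (3,6) (3,6)
{R/Mid/W/Stay, R/Mid/W/Out, R/Mid/N/Stay, R/Mid/N/Out} → row (6,7) (6,7) (6,7) (6,7) (6,7) (6,7)
{R/Lo/W/Stay, R/Lo/W/Out, R/Lo/N/Stay, R/Lo/N/Out} → row (7,1) (7,1) (7,1) (7,1) (7,1) (7,1)
That's 5 distinct rows out of 16 strategies.

5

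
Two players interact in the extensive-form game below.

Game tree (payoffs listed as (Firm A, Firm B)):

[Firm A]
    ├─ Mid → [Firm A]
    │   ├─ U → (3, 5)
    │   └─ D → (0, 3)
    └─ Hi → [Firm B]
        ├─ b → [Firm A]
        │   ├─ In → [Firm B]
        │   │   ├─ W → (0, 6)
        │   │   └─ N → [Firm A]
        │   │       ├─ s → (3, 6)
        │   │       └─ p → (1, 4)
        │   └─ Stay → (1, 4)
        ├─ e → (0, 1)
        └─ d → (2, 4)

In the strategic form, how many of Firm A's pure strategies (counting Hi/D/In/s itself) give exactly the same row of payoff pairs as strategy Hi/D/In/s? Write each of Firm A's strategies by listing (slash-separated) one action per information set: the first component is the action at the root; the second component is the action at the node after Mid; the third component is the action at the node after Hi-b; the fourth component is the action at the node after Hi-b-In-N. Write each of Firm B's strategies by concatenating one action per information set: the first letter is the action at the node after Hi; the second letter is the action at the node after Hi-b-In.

Row for Hi/D/In/s (columns bW, bN, eW, eN, dW, dN): (0,6) (3,6) (0,1) (0,1) (2,4) (2,4).
Under Hi/D/In/s, Firm A's choice at the node after Mid can never be reached regardless of what Firm B does, so varying those choices leaves every outcome unchanged.
Holding the reachable choices fixed and varying the unreachable one freely already gives 2 equivalent strategies.
No other strategy reproduces this row, so those 2 are the full class: Hi/U/In/s, Hi/D/In/s.

2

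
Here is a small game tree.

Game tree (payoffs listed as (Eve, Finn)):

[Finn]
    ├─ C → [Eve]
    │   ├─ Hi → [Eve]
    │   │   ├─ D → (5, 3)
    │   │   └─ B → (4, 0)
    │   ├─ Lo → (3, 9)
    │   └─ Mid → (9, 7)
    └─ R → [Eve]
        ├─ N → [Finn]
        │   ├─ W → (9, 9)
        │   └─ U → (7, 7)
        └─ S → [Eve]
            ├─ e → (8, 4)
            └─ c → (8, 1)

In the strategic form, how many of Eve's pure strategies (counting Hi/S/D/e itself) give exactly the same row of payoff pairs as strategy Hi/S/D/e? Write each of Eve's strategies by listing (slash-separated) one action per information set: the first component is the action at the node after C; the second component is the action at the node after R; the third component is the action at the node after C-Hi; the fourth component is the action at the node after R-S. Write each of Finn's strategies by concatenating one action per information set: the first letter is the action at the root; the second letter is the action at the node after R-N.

Row for Hi/S/D/e (columns CW, CU, RW, RU): (5,3) (5,3) (8,4) (8,4).
Every one of Eve's information sets is on the play path for some reply by Finn when Eve follows Hi/S/D/e.
Changing the action at any of them therefore changes at least one column, so only Hi/S/D/e itself gives this row.

1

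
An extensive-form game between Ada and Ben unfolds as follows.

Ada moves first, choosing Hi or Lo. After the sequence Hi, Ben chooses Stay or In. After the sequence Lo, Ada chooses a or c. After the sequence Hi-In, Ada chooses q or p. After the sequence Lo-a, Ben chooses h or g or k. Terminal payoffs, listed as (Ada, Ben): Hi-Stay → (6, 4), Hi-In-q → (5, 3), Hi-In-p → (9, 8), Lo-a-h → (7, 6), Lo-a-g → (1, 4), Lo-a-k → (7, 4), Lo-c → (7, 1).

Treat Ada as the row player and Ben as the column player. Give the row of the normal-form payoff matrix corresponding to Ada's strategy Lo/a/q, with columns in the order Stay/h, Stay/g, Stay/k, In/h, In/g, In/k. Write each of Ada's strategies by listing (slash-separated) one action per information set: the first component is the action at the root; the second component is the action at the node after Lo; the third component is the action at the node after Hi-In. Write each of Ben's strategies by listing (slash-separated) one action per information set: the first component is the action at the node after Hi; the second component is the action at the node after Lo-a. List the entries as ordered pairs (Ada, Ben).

(7,6) (1,4) (7,4) (7,6) (1,4) (7,4)

vs Stay/h: Ada plays Lo → Ada plays a at [Lo] → Ben plays h at [Lo-a] → (7, 6)
vs Stay/g: Ada plays Lo → Ada plays a at [Lo] → Ben plays g at [Lo-a] → (1, 4)
vs Stay/k: Ada plays Lo → Ada plays a at [Lo] → Ben plays k at [Lo-a] → (7, 4)
vs In/h: Ada plays Lo → Ada plays a at [Lo] → Ben plays h at [Lo-a] → (7, 6)
vs In/g: Ada plays Lo → Ada plays a at [Lo] → Ben plays g at [Lo-a] → (1, 4)
vs In/k: Ada plays Lo → Ada plays a at [Lo] → Ben plays k at [Lo-a] → (7, 4)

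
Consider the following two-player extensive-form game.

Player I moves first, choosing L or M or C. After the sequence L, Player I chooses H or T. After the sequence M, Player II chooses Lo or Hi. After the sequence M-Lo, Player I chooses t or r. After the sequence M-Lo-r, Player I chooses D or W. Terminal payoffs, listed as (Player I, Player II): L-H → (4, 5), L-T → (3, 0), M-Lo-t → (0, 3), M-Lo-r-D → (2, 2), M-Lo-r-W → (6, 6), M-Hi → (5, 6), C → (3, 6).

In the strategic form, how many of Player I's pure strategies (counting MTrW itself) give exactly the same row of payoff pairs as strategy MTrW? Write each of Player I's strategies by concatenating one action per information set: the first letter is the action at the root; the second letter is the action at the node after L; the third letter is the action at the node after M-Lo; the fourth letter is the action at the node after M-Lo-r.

Row for MTrW (columns Lo, Hi): (6,6) (5,6).
Under MTrW, Player I's choice at the node after L can never be reached regardless of what Player II does, so varying those choices leaves every outcome unchanged.
Holding the reachable choices fixed and varying the unreachable one freely already gives 2 equivalent strategies.
No other strategy reproduces this row, so those 2 are the full class: MHrW, MTrW.

2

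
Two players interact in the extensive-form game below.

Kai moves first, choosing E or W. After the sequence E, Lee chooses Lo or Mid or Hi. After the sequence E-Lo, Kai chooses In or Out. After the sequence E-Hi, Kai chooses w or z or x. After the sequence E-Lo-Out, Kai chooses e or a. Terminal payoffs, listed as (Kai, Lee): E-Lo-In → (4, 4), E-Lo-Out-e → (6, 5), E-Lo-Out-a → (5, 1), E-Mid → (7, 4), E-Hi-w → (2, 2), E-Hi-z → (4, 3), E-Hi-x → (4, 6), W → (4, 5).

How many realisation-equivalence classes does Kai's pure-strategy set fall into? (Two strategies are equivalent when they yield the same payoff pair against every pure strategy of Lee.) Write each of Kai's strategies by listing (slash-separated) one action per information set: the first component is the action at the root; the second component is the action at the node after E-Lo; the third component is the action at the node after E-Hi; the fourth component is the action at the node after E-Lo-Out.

10

Kai has 24 pure strategies: E/In/w/e, E/In/w/a, E/In/z/e, E/In/z/a, E/In/x/e, E/In/x/a, E/Out/w/e, E/Out/w/a, E/Out/z/e, E/Out/z/a, E/Out/x/e, E/Out/x/a, W/In/w/e, W/In/w/a, W/In/z/e, W/In/z/a, W/In/x/e, W/In/x/a, W/Out/w/e, W/Out/w/a, W/Out/z/e, W/Out/z/a, W/Out/x/e, W/Out/x/a. Columns: Lo, Mid, Hi.
{E/In/w/e, E/In/w/a} → row (4,4) (7,4) (2,2)
{E/In/z/e, E/In/z/a} → row (4,4) (7,4) (4,3)
{E/In/x/e, E/In/x/a} → row (4,4) (7,4) (4,6)
{E/Out/w/e} → row (6,5) (7,4) (2,2)
{E/Out/w/a} → row (5,1) (7,4) (2,2)
{E/Out/z/e} → row (6,5) (7,4) (4,3)
{E/Out/z/a} → row (5,1) (7,4) (4,3)
{E/Out/x/e} → row (6,5) (7,4) (4,6)
{E/Out/x/a} → row (5,1) (7,4) (4,6)
{W/In/w/e, W/In/w/a, W/In/z/e, W/In/z/a, W/In/x/e, W/In/x/a, W/Out/w/e, W/Out/w/a, W/Out/z/e, W/Out/z/a, W/Out/x/e, W/Out/x/a} → row (4,5) (4,5) (4,5)
That's 10 distinct rows out of 24 strategies.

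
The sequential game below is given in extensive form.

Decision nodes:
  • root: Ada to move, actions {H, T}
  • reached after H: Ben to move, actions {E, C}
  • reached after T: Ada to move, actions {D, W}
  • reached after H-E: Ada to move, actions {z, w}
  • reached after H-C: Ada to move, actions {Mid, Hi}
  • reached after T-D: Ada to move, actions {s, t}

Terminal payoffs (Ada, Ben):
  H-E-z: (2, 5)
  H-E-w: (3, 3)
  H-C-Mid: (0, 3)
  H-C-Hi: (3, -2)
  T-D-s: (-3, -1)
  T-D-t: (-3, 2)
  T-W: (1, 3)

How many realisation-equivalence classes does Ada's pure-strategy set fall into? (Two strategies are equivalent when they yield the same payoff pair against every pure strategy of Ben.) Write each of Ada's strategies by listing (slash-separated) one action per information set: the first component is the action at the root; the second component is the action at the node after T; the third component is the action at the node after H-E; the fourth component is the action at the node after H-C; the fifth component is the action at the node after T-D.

7

Ada has 32 pure strategies: H/D/z/Mid/s, H/D/z/Mid/t, H/D/z/Hi/s, H/D/z/Hi/t, H/D/w/Mid/s, H/D/w/Mid/t, H/D/w/Hi/s, H/D/w/Hi/t, H/W/z/Mid/s, H/W/z/Mid/t, H/W/z/Hi/s, H/W/z/Hi/t, H/W/w/Mid/s, H/W/w/Mid/t, H/W/w/Hi/s, H/W/w/Hi/t, T/D/z/Mid/s, T/D/z/Mid/t, T/D/z/Hi/s, T/D/z/Hi/t, T/D/w/Mid/s, T/D/w/Mid/t, T/D/w/Hi/s, T/D/w/Hi/t, T/W/z/Mid/s, T/W/z/Mid/t, T/W/z/Hi/s, T/W/z/Hi/t, T/W/w/Mid/s, T/W/w/Mid/t, T/W/w/Hi/s, T/W/w/Hi/t. Columns: E, C.
{H/D/z/Mid/s, H/D/z/Mid/t, H/W/z/Mid/s, H/W/z/Mid/t} → row (2,5) (0,3)
{H/D/z/Hi/s, H/D/z/Hi/t, H/W/z/Hi/s, H/W/z/Hi/t} → row (2,5) (3,-2)
{H/D/w/Mid/s, H/D/w/Mid/t, H/W/w/Mid/s, H/W/w/Mid/t} → row (3,3) (0,3)
{H/D/w/Hi/s, H/D/w/Hi/t, H/W/w/Hi/s, H/W/w/Hi/t} → row (3,3) (3,-2)
{T/D/z/Mid/s, T/D/z/Hi/s, T/D/w/Mid/s, T/D/w/Hi/s} → row (-3,-1) (-3,-1)
{T/D/z/Mid/t, T/D/z/Hi/t, T/D/w/Mid/t, T/D/w/Hi/t} → row (-3,2) (-3,2)
{T/W/z/Mid/s, T/W/z/Mid/t, T/W/z/Hi/s, T/W/z/Hi/t, T/W/w/Mid/s, T/W/w/Mid/t, T/W/w/Hi/s, T/W/w/Hi/t} → row (1,3) (1,3)
That's 7 distinct rows out of 32 strategies.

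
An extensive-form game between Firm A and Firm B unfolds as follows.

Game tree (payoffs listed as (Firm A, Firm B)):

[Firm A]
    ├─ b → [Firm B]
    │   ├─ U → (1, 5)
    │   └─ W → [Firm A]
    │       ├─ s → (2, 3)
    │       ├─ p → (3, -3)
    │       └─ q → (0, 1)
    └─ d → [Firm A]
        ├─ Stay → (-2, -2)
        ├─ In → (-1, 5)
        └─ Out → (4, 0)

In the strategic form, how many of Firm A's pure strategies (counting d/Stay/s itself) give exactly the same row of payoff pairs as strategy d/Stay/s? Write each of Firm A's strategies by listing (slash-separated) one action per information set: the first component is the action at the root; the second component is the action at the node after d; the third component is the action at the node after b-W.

Row for d/Stay/s (columns U, W): (-2,-2) (-2,-2).
Under d/Stay/s, Firm A's choice at the node after b-W can never be reached regardless of what Firm B does, so varying those choices leaves every outcome unchanged.
Holding the reachable choices fixed and varying the unreachable one freely already gives 3 equivalent strategies.
No other strategy reproduces this row, so those 3 are the full class: d/Stay/s, d/Stay/p, d/Stay/q.

3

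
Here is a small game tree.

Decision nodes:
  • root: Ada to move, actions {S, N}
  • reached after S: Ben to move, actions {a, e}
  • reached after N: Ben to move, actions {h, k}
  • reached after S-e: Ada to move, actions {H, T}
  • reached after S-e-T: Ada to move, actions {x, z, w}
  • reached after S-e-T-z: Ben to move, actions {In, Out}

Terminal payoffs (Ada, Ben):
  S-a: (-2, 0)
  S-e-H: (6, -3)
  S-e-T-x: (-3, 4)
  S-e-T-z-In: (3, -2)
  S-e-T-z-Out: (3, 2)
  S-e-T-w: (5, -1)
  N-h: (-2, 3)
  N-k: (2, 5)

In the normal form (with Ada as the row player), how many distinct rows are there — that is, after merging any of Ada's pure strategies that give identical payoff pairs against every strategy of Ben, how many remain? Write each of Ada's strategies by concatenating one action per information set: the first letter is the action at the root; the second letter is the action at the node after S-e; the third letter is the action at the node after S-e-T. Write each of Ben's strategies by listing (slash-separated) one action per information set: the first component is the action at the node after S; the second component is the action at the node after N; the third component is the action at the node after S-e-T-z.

5

Ada has 12 pure strategies: SHx, SHz, SHw, STx, STz, STw, NHx, NHz, NHw, NTx, NTz, NTw. Columns: a/h/In, a/h/Out, a/k/In, a/k/Out, e/h/In, e/h/Out, e/k/In, e/k/Out.
{SHx, SHz, SHw} → row (-2,0) (-2,0) (-2,0) (-2,0) (6,-3) (6,-3) (6,-3) (6,-3)
{STx} → row (-2,0) (-2,0) (-2,0) (-2,0) (-3,4) (-3,4) (-3,4) (-3,4)
{STz} → row (-2,0) (-2,0) (-2,0) (-2,0) (3,-2) (3,2) (3,-2) (3,2)
{STw} → row (-2,0) (-2,0) (-2,0) (-2,0) (5,-1) (5,-1) (5,-1) (5,-1)
{NHx, NHz, NHw, NTx, NTz, NTw} → row (-2,3) (-2,3) (2,5) (2,5) (-2,3) (-2,3) (2,5) (2,5)
That's 5 distinct rows out of 12 strategies.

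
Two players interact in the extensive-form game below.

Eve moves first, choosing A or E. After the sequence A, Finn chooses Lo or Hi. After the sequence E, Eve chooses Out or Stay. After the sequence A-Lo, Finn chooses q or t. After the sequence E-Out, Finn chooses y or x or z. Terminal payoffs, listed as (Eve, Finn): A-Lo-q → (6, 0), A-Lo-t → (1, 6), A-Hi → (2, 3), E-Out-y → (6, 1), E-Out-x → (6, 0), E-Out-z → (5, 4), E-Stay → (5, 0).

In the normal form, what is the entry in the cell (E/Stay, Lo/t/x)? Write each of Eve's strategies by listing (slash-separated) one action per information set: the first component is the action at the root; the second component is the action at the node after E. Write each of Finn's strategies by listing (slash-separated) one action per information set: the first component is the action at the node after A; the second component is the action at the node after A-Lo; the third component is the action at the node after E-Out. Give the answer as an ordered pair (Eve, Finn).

(5, 0)

Trace the play path from the root:
  Eve plays E
  Eve plays Stay at [E]
→ terminal payoff (5, 0).
(Finn's choice at the node after A is never reached on this path, so it doesn't affect the outcome.)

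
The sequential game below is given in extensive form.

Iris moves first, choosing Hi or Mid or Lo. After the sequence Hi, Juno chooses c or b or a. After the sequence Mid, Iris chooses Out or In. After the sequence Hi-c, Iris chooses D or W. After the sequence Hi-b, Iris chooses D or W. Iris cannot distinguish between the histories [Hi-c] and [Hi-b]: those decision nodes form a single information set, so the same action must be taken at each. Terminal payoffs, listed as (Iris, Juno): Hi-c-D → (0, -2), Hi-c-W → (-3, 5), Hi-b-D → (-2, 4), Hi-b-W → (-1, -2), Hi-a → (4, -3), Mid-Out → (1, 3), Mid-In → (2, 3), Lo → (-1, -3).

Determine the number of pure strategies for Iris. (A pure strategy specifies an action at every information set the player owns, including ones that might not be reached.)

12

Iris owns the root with actions {Hi, Mid, Lo} — three choices.
Iris owns the node after Mid with actions {Out, In} — two choices.
Iris owns the information set {Hi-c, Hi-b} with actions {D, W} — two choices.
A pure strategy fixes one action at each information set independently, so the count is the product 3 × 2 × 2 = 12.
(For reference, Juno has 3 pure strategies, giving a 12×3 normal-form matrix.)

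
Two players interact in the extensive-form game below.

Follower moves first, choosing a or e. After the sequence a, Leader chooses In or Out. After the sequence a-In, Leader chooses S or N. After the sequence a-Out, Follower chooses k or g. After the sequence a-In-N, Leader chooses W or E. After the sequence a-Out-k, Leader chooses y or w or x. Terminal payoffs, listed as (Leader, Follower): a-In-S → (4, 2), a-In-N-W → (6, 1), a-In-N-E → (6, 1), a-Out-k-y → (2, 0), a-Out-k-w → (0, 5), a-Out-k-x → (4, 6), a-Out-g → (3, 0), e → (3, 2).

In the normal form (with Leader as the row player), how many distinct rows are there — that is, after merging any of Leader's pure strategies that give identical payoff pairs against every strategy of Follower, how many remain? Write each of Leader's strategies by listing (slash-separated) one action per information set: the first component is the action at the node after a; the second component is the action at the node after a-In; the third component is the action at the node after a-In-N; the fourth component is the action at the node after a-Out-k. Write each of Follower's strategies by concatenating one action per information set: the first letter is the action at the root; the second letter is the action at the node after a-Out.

Leader has 24 pure strategies: In/S/W/y, In/S/W/w, In/S/W/x, In/S/E/y, In/S/E/w, In/S/E/x, In/N/W/y, In/N/W/w, In/N/W/x, In/N/E/y, In/N/E/w, In/N/E/x, Out/S/W/y, Out/S/W/w, Out/S/W/x, Out/S/E/y, Out/S/E/w, Out/S/E/x, Out/N/W/y, Out/N/W/w, Out/N/W/x, Out/N/E/y, Out/N/E/w, Out/N/E/x. Columns: ak, ag, ek, eg.
{In/S/W/y, In/S/W/w, In/S/W/x, In/S/E/y, In/S/E/w, In/S/E/x} → row (4,2) (4,2) (3,2) (3,2)
{In/N/W/y, In/N/W/w, In/N/W/x, In/N/E/y, In/N/E/w, In/N/E/x} → row (6,1) (6,1) (3,2) (3,2)
{Out/S/W/y, Out/S/E/y, Out/N/W/y, Out/N/E/y} → row (2,0) (3,0) (3,2) (3,2)
{Out/S/W/w, Out/S/E/w, Out/N/W/w, Out/N/E/w} → row (0,5) (3,0) (3,2) (3,2)
{Out/S/W/x, Out/S/E/x, Out/N/W/x, Out/N/E/x} → row (4,6) (3,0) (3,2) (3,2)
That's 5 distinct rows out of 24 strategies.

5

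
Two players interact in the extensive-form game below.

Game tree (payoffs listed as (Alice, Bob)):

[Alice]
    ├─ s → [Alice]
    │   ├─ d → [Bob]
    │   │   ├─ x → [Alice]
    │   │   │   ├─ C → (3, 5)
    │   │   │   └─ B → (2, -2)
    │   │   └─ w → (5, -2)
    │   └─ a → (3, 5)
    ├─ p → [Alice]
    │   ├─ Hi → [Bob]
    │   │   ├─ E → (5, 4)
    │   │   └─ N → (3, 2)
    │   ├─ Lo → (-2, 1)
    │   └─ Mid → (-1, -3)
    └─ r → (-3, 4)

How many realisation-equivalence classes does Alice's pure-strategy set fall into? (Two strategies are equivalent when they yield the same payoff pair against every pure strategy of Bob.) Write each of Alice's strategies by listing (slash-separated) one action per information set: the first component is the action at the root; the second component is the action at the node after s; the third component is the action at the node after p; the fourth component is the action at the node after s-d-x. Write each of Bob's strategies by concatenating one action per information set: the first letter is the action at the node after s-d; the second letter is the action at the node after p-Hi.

Alice has 36 pure strategies: s/d/Hi/C, s/d/Hi/B, s/d/Lo/C, s/d/Lo/B, s/d/Mid/C, s/d/Mid/B, s/a/Hi/C, s/a/Hi/B, s/a/Lo/C, s/a/Lo/B, s/a/Mid/C, s/a/Mid/B, p/d/Hi/C, p/d/Hi/B, p/d/Lo/C, p/d/Lo/B, p/d/Mid/C, p/d/Mid/B, p/a/Hi/C, p/a/Hi/B, p/a/Lo/C, p/a/Lo/B, p/a/Mid/C, p/a/Mid/B, r/d/Hi/C, r/d/Hi/B, r/d/Lo/C, r/d/Lo/B, r/d/Mid/C, r/d/Mid/B, r/a/Hi/C, r/a/Hi/B, r/a/Lo/C, r/a/Lo/B, r/a/Mid/C, r/a/Mid/B. Columns: xE, xN, wE, wN.
{s/d/Hi/C, s/d/Lo/C, s/d/Mid/C} → row (3,5) (3,5) (5,-2) (5,-2)
{s/d/Hi/B, s/d/Lo/B, s/d/Mid/B} → row (2,-2) (2,-2) (5,-2) (5,-2)
{s/a/Hi/C, s/a/Hi/B, s/a/Lo/C, s/a/Lo/B, s/a/Mid/C, s/a/Mid/B} → row (3,5) (3,5) (3,5) (3,5)
{p/d/Hi/C, p/d/Hi/B, p/a/Hi/C, p/a/Hi/B} → row (5,4) (3,2) (5,4) (3,2)
{p/d/Lo/C, p/d/Lo/B, p/a/Lo/C, p/a/Lo/B} → row (-2,1) (-2,1) (-2,1) (-2,1)
{p/d/Mid/C, p/d/Mid/B, p/a/Mid/C, p/a/Mid/B} → row (-1,-3) (-1,-3) (-1,-3) (-1,-3)
{r/d/Hi/C, r/d/Hi/B, r/d/Lo/C, r/d/Lo/B, r/d/Mid/C, r/d/Mid/B, r/a/Hi/C, r/a/Hi/B, r/a/Lo/C, r/a/Lo/B, r/a/Mid/C, r/a/Mid/B} → row (-3,4) (-3,4) (-3,4) (-3,4)
That's 7 distinct rows out of 36 strategies.

7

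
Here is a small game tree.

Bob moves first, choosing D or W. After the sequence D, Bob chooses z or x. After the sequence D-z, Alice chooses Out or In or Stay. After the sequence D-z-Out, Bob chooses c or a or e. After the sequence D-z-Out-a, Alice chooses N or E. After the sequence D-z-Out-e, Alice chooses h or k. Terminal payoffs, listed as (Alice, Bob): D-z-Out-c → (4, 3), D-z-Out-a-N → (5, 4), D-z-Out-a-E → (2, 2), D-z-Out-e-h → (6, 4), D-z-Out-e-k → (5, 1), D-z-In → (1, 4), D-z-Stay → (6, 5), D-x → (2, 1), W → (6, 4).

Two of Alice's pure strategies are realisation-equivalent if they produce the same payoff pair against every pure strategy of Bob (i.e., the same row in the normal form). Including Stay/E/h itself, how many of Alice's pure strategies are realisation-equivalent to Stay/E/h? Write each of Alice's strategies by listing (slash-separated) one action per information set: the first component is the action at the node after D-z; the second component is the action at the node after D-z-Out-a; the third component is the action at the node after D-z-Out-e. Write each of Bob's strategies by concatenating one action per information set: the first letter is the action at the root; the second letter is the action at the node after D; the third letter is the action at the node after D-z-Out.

Row for Stay/E/h (columns Dzc, Dza, Dze, Dxc, Dxa, Dxe, Wzc, Wza, Wze, Wxc, Wxa, Wxe): (6,5) (6,5) (6,5) (2,1) (2,1) (2,1) (6,4) (6,4) (6,4) (6,4) (6,4) (6,4).
Under Stay/E/h, Alice's choice at the node after D-z-Out-a and at the node after D-z-Out-e can never be reached regardless of what Bob does, so varying those choices leaves every outcome unchanged.
Holding the reachable choices fixed and varying the unreachable ones freely already gives 2 × 2 = 4 equivalent strategies.
No other strategy reproduces this row, so those 4 are the full class: Stay/N/h, Stay/N/k, Stay/E/h, Stay/E/k.

4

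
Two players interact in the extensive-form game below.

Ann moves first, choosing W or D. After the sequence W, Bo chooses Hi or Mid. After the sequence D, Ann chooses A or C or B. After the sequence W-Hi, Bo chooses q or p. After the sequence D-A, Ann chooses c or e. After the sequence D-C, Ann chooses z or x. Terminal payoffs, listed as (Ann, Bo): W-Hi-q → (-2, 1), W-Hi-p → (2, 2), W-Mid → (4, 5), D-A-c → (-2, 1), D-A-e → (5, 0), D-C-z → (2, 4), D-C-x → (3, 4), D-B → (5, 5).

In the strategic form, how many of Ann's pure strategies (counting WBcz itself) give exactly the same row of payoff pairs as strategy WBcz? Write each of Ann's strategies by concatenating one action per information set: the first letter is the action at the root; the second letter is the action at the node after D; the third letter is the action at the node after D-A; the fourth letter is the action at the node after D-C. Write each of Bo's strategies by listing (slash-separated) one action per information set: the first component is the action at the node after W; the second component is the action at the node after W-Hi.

Row for WBcz (columns Hi/q, Hi/p, Mid/q, Mid/p): (-2,1) (2,2) (4,5) (4,5).
Under WBcz, Ann's choice at the node after D and at the node after D-A and at the node after D-C can never be reached regardless of what Bo does, so varying those choices leaves every outcome unchanged.
Holding the reachable choices fixed and varying the unreachable ones freely already gives 3 × 2 × 2 = 12 equivalent strategies.
No other strategy reproduces this row, so those 12 are the full class: WAcz, WAcx, WAez, WAex, WCcz, WCcx, WCez, WCex, WBcz, WBcx, WBez, WBex.

12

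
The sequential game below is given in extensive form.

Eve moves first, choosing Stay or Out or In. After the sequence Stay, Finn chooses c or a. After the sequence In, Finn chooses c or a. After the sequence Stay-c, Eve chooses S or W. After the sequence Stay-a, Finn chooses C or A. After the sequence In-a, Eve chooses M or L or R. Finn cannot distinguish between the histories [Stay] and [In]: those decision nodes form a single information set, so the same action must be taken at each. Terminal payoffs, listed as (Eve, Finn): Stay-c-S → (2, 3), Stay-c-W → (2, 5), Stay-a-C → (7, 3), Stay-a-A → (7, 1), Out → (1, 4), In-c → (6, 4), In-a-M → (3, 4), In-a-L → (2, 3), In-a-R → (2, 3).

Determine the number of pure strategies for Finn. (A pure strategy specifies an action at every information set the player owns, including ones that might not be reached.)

Finn owns the information set {Stay, In} with actions {c, a} — two choices.
Finn owns the node after Stay-a with actions {C, A} — two choices.
A pure strategy fixes one action at each information set independently, so the count is the product 2 × 2 = 4.

4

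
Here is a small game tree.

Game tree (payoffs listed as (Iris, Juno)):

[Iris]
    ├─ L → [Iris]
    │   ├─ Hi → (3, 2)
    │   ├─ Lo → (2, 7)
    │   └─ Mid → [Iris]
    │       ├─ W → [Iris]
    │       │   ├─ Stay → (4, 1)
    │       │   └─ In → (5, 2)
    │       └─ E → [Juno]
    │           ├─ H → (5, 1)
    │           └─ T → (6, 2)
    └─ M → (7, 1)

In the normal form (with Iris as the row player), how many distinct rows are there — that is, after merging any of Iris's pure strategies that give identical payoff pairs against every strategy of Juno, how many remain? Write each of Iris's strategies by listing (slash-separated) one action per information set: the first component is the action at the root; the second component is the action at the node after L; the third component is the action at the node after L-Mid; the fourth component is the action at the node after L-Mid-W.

Iris has 24 pure strategies: L/Hi/W/Stay, L/Hi/W/In, L/Hi/E/Stay, L/Hi/E/In, L/Lo/W/Stay, L/Lo/W/In, L/Lo/E/Stay, L/Lo/E/In, L/Mid/W/Stay, L/Mid/W/In, L/Mid/E/Stay, L/Mid/E/In, M/Hi/W/Stay, M/Hi/W/In, M/Hi/E/Stay, M/Hi/E/In, M/Lo/W/Stay, M/Lo/W/In, M/Lo/E/Stay, M/Lo/E/In, M/Mid/W/Stay, M/Mid/W/In, M/Mid/E/Stay, M/Mid/E/In. Columns: H, T.
{L/Hi/W/Stay, L/Hi/W/In, L/Hi/E/Stay, L/Hi/E/In} → row (3,2) (3,2)
{L/Lo/W/Stay, L/Lo/W/In, L/Lo/E/Stay, L/Lo/E/In} → row (2,7) (2,7)
{L/Mid/W/Stay} → row (4,1) (4,1)
{L/Mid/W/In} → row (5,2) (5,2)
{L/Mid/E/Stay, L/Mid/E/In} → row (5,1) (6,2)
{M/Hi/W/Stay, M/Hi/W/In, M/Hi/E/Stay, M/Hi/E/In, M/Lo/W/Stay, M/Lo/W/In, M/Lo/E/Stay, M/Lo/E/In, M/Mid/W/Stay, M/Mid/W/In, M/Mid/E/Stay, M/Mid/E/In} → row (7,1) (7,1)
That's 6 distinct rows out of 24 strategies.

6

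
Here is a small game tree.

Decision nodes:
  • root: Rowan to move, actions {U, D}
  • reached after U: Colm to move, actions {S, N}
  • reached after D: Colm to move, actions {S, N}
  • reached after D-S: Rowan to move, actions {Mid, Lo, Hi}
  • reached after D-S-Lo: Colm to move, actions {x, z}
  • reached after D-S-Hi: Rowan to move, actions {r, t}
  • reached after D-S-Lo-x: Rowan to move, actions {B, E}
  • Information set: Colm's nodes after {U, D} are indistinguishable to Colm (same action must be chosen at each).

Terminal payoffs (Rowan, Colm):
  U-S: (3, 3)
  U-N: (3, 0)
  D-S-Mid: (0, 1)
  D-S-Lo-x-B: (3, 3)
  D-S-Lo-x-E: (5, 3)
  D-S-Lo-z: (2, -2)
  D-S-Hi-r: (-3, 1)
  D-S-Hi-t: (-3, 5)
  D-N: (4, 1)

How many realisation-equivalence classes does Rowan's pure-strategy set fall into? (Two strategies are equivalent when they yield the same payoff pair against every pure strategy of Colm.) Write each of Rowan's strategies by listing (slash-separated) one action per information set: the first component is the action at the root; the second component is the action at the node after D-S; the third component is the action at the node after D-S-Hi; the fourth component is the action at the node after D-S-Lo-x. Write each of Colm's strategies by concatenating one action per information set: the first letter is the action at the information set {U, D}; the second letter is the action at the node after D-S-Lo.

Rowan has 24 pure strategies: U/Mid/r/B, U/Mid/r/E, U/Mid/t/B, U/Mid/t/E, U/Lo/r/B, U/Lo/r/E, U/Lo/t/B, U/Lo/t/E, U/Hi/r/B, U/Hi/r/E, U/Hi/t/B, U/Hi/t/E, D/Mid/r/B, D/Mid/r/E, D/Mid/t/B, D/Mid/t/E, D/Lo/r/B, D/Lo/r/E, D/Lo/t/B, D/Lo/t/E, D/Hi/r/B, D/Hi/r/E, D/Hi/t/B, D/Hi/t/E. Columns: Sx, Sz, Nx, Nz.
{U/Mid/r/B, U/Mid/r/E, U/Mid/t/B, U/Mid/t/E, U/Lo/r/B, U/Lo/r/E, U/Lo/t/B, U/Lo/t/E, U/Hi/r/B, U/Hi/r/E, U/Hi/t/B, U/Hi/t/E} → row (3,3) (3,3) (3,0) (3,0)
{D/Mid/r/B, D/Mid/r/E, D/Mid/t/B, D/Mid/t/E} → row (0,1) (0,1) (4,1) (4,1)
{D/Lo/r/B, D/Lo/t/B} → row (3,3) (2,-2) (4,1) (4,1)
{D/Lo/r/E, D/Lo/t/E} → row (5,3) (2,-2) (4,1) (4,1)
{D/Hi/r/B, D/Hi/r/E} → row (-3,1) (-3,1) (4,1) (4,1)
{D/Hi/t/B, D/Hi/t/E} → row (-3,5) (-3,5) (4,1) (4,1)
That's 6 distinct rows out of 24 strategies.

6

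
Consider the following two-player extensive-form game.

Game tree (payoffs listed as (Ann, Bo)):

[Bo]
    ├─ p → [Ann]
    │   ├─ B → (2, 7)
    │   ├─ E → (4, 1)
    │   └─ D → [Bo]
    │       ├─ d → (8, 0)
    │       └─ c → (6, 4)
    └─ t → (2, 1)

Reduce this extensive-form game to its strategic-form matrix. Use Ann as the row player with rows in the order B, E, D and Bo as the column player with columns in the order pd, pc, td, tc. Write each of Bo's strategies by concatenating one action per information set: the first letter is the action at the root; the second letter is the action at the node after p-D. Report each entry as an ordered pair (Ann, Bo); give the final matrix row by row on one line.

           pd       pc       td       tc
   B    (2,7)    (2,7)    (2,1)    (2,1)
   E    (4,1)    (4,1)    (2,1)    (2,1)
   D    (8,0)    (6,4)    (2,1)    (2,1)

B: (2,7) (2,7) (2,1) (2,1) | E: (4,1) (4,1) (2,1) (2,1) | D: (8,0) (6,4) (2,1) (2,1)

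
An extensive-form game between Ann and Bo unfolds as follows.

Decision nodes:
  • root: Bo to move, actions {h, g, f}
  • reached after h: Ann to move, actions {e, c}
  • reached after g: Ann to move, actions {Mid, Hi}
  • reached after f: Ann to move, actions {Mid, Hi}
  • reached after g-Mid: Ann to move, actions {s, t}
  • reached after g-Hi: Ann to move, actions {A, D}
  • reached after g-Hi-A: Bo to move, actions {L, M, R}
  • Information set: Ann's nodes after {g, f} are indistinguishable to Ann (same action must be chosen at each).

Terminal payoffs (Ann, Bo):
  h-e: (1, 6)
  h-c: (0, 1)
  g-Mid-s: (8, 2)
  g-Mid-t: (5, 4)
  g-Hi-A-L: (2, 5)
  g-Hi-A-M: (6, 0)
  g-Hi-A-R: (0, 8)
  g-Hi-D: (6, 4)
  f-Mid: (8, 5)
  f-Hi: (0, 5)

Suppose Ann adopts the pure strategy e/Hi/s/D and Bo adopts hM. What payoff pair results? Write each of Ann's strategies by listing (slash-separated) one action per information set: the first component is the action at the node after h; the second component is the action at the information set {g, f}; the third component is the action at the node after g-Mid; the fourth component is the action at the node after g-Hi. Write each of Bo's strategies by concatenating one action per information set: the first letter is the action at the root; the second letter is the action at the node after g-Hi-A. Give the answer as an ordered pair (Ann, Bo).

Trace the play path from the root:
  Bo plays h
  Ann plays e at [h]
→ terminal payoff (1, 6).
(Ann's choice at the information set {g, f} is never reached on this path, so it doesn't affect the outcome.)

(1, 6)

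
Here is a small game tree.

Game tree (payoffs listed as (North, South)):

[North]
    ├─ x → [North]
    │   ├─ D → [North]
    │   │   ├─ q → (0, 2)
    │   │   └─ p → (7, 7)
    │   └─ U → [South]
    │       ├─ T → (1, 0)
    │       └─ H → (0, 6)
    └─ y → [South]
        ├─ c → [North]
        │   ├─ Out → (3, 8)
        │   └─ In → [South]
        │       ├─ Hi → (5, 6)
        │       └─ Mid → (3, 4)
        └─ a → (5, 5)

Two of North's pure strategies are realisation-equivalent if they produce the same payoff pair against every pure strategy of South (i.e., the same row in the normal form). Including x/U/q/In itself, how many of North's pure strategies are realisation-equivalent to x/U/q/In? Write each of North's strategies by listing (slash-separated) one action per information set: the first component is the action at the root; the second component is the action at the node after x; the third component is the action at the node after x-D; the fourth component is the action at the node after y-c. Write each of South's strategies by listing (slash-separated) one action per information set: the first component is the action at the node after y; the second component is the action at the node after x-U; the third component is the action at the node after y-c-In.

Row for x/U/q/In (columns c/T/Hi, c/T/Mid, c/H/Hi, c/H/Mid, a/T/Hi, a/T/Mid, a/H/Hi, a/H/Mid): (1,0) (1,0) (0,6) (0,6) (1,0) (1,0) (0,6) (0,6).
Under x/U/q/In, North's choice at the node after x-D and at the node after y-c can never be reached regardless of what South does, so varying those choices leaves every outcome unchanged.
Holding the reachable choices fixed and varying the unreachable ones freely already gives 2 × 2 = 4 equivalent strategies.
No other strategy reproduces this row, so those 4 are the full class: x/U/q/Out, x/U/q/In, x/U/p/Out, x/U/p/In.

4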